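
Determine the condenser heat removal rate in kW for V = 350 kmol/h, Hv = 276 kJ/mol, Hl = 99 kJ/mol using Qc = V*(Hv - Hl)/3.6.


Qc = 350 * (276 - 99) / 3.6 = 350 * 177 / 3.6 = 17210

17210 kW


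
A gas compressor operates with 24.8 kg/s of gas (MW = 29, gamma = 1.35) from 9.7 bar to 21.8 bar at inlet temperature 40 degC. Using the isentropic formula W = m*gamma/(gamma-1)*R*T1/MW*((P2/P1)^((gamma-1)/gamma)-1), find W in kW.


Isentropic work: W = m*(gamma/(gamma-1))*(R*T1/MW)*((P2/P1)^((gamma-1)/gamma) - 1)
T1 = 40 + 273.15 = 313.15 K
Pressure ratio = 21.8 / 9.7 = 2.24742
Exponent = (1.35 - 1)/1.35 = 0.259259
(P2/P1)^exp - 1 = 2.24742^0.259259 - 1 = 0.233608
W = 24.8 * 1.35 / 0.35 * 8.314 * 313.15 / 29 * 0.233608 = 2006

2006 kW


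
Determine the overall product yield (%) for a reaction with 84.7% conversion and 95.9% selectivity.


Overall yield = conversion (%) * selectivity (%) / 100
Conversion = 84.7%, Selectivity = 95.9%
Y = 84.7 * 95.9 / 100
= 81.2273 %

81.2273 %


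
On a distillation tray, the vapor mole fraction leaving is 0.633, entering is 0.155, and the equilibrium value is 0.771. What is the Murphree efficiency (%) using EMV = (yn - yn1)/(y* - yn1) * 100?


Murphree vapor efficiency: EMV = (y_n - y_(n-1)) / (y*_n - y_(n-1)) * 100
EMV = (0.633 - 0.155) / (0.771 - 0.155) * 100 = 0.478 / 0.616 * 100 = 77.60

77.60 %


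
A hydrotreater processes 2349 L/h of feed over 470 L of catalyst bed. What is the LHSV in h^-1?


LHSV = volumetric feed rate / catalyst volume
= 2349 L/h / 470 L
= 4.998 h^-1

4.998 h^-1


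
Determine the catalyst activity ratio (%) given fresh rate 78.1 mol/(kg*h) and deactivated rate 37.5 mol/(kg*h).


Activity (%) = (rate_used / rate_fresh) * 100
rate_used = 37.5, rate_fresh = 78.1
= (37.5 / 78.1) * 100
= 0.4802 * 100 = 48.02

48.02 %


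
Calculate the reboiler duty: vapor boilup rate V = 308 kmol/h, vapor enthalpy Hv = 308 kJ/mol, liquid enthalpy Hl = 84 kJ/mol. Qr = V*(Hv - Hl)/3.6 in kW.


Qr = 308 * (308 - 84) / 3.6 = 308 * 224 / 3.6 = 19160

19160 kW


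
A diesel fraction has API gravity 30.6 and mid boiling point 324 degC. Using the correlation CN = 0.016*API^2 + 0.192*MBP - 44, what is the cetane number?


CN = 0.016 * 30.6^2 + 0.192 * 324 - 44
CN = 14.98176 + 62.208 - 44 = 33.18976

33.18976


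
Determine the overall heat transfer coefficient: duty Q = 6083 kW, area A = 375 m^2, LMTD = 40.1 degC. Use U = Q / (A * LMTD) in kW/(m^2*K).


From Q = U*A*LMTD, U = Q / (A * LMTD)
U = 6083 / (375 * 40.1) = 6083 / 15037.5 = 0.4045

0.4045 kW/(m^2*K)


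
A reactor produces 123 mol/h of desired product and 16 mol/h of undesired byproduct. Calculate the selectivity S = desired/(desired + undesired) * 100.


Selectivity = desired / (desired + undesired) * 100
Total products = 123 + 16 = 139 mol/h
S = 123 / 139 * 100
= 0.8849 * 100
= 88.49 %

88.49 %


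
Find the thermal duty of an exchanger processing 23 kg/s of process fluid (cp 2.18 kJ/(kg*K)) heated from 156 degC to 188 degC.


Q = m_dot * cp * delta_T
delta_T = 188 - 156 = 32 K
Q = 23 * 2.18 * 32
= 50.14 * 32
= 1604.48 kW

1604.48 kW


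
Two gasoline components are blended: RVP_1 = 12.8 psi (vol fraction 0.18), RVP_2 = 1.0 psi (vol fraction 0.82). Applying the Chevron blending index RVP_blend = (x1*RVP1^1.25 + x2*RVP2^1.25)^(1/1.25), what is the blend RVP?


Chevron index: RVP_blend = (sum xi*RVPi^1.25)^(1/1.25)
RVP^1.25 terms: 0.18 * 12.8^1.25 + 0.82 * 1.0^1.25 = 5.17798
RVP_blend = 5.17798^(1/1.25) = 3.727

3.727 psi


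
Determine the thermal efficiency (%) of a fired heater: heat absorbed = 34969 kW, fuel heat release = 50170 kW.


Furnace efficiency = Q_absorbed / Q_fuel * 100
= 34969 / 50170 * 100 = 69.70

69.70 %


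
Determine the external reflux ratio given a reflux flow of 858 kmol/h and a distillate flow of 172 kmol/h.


Reflux ratio definition: R = L / D (liquid returned / distillate withdrawn)
L = 858 kmol/h, D = 172 kmol/h
R = 858 / 172 = 4.988

4.988


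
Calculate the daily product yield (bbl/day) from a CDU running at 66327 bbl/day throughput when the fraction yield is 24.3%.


Crude throughput = 66327 bbl/day
Fraction yield = 24.3%
yield = throughput * fraction / 100
yield = 66327 * 24.3 / 100 = 16117.461

16117.461 bbl/day


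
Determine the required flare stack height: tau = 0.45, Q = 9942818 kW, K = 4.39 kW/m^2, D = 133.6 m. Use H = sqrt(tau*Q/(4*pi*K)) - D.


tau*Q/(4*pi*K) = 0.45 * 9942818 / (4 * pi * 4.39) = 81105
sqrt(81105) = 284.789
H = 284.789 - 133.6 = 151.2

151.2 m


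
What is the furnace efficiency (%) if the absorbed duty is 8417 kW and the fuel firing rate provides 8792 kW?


Furnace efficiency = Q_absorbed / Q_fuel * 100
= 8417 / 8792 * 100 = 95.73

95.73 %


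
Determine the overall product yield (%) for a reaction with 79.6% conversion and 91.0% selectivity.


Overall yield = conversion (%) * selectivity (%) / 100
Conversion = 79.6%, Selectivity = 91.0%
Y = 79.6 * 91.0 / 100
= 72.436 %

72.436 %


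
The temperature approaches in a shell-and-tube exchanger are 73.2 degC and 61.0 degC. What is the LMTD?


LMTD = (dT1 - dT2) / ln(dT1/dT2)
= (73.2 - 61.0) / ln(73.2 / 61.0) = 12.2 / 0.182322 = 66.91

66.91 degC


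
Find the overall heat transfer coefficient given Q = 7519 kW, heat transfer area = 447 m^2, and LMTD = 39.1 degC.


From Q = U*A*LMTD, U = Q / (A * LMTD)
U = 7519 / (447 * 39.1) = 7519 / 17477.7 = 0.4302

0.4302 kW/(m^2*K)


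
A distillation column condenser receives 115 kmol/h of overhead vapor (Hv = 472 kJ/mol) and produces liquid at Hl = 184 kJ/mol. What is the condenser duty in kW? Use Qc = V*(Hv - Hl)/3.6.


Qc = 115 * (472 - 184) / 3.6 = 115 * 288 / 3.6 = 9200

9200 kW


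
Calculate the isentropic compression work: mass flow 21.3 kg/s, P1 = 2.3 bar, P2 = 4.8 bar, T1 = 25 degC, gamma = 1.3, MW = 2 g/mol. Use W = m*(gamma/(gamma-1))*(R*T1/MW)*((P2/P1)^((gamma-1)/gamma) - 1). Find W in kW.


Isentropic work: W = m*(gamma/(gamma-1))*(R*T1/MW)*((P2/P1)^((gamma-1)/gamma) - 1)
T1 = 25 + 273.15 = 298.15 K
Pressure ratio = 4.8 / 2.3 = 2.08696
Exponent = (1.3 - 1)/1.3 = 0.230769
(P2/P1)^exp - 1 = 2.08696^0.230769 - 1 = 0.185043
W = 21.3 * 1.3 / 0.3 * 8.314 * 298.15 / 2 * 0.185043 = 21170

21170 kW


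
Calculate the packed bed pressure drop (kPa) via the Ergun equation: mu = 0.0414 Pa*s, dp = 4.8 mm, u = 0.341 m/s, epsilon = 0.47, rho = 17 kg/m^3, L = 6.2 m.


dp = 4.8 mm = 0.0048 m
Viscous term = 150*0.0414*0.341*(1-0.47)^2 / (0.0048^2*0.47^3) = 248669
Inertial term = 1.75*17*0.341^2*(1-0.47) / (0.0048*0.47^3) = 3679.06
dP/L = 248669 + 3679.06 = 252348 Pa/m
dP = 252348 * 6.2 / 1000 = 1565 kPa

1565 kPa


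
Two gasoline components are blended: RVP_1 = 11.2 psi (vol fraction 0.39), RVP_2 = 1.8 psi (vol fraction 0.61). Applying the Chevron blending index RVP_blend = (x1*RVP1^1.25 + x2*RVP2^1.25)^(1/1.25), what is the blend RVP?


Chevron index: RVP_blend = (sum xi*RVPi^1.25)^(1/1.25)
RVP^1.25 terms: 0.39 * 11.2^1.25 + 0.61 * 1.8^1.25 = 9.26255
RVP_blend = 9.26255^(1/1.25) = 5.935

5.935 psi


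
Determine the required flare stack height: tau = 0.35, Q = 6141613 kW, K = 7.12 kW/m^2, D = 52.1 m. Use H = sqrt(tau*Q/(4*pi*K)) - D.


tau*Q/(4*pi*K) = 0.35 * 6141613 / (4 * pi * 7.12) = 24024.8
sqrt(24024.8) = 154.999
H = 154.999 - 52.1 = 102.9

102.9 m


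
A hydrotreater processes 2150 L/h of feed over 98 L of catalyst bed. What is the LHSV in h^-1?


LHSV = volumetric feed rate / catalyst volume
= 2150 L/h / 98 L
= 21.94 h^-1

21.94 h^-1


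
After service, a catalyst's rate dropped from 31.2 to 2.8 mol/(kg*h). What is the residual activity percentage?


Activity (%) = (rate_used / rate_fresh) * 100
rate_used = 2.8, rate_fresh = 31.2
= (2.8 / 31.2) * 100
= 0.08974 * 100 = 8.974

8.974 %


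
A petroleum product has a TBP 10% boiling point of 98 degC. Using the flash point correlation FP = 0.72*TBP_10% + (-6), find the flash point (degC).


FP = 0.72 * 98 + (-6) = 64.56

64.56 degC


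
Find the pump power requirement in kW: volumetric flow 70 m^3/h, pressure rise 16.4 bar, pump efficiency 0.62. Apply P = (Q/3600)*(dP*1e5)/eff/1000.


Q = 70 / 3600 = 0.0194444 m^3/s
P = 0.0194444 * (16.4 * 1e5) / 0.62 / 1000 = 51.43

51.43 kW


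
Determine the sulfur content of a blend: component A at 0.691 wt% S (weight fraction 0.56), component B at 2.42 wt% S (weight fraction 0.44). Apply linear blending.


Linear sulfur blending: S_blend = x1*S1 + x2*S2
Contribution 1: 0.56 * 0.691 = 0.38696 wt%
Contribution 2: 0.44 * 2.42 = 1.0648 wt%
S_blend = 0.38696 + 1.0648 = 1.45176

1.45176 wt%


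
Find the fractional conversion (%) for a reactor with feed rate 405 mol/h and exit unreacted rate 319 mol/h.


X = (F_in - F_out) / F_in * 100
Moles reacted = 405 - 319 = 86
X = 86 / 405 * 100
= 0.2123 * 100
= 21.23 %

21.23 %


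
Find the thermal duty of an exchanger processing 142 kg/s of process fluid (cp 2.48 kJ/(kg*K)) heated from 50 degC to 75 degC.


Q = m_dot * cp * delta_T
delta_T = 75 - 50 = 25 K
Q = 142 * 2.48 * 25
= 352.16 * 25
= 8804 kW

8804 kW


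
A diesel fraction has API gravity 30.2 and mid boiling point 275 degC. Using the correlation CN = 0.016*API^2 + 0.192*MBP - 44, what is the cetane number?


CN = 0.016 * 30.2^2 + 0.192 * 275 - 44
CN = 14.59264 + 52.8 - 44 = 23.39264

23.39264


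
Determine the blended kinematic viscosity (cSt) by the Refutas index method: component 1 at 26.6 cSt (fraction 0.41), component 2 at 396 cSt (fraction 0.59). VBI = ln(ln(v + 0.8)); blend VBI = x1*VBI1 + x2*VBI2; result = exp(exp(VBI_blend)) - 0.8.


Refutas method: VBN_i = 14.534*ln(ln(visc_i + 0.8)) + 10.975, blended linearly by mass fraction; since VBN is linear in VBI_i = ln(ln(visc_i + 0.8)) and the fractions sum to 1, blend VBI directly: visc = exp(exp(VBI_blend)) - 0.8
VBI_1 = ln(ln(26.6 + 0.8)) = 1.19711
VBI_2 = ln(ln(396 + 0.8)) = 1.78899
VBI_blend = 0.41 * 1.19711 + 0.59 * 1.78899 = 1.54632
visc_blend = exp(exp(1.54632)) - 0.8 = 108.5

108.5 cSt


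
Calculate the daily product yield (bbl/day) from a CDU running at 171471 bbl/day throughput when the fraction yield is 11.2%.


Crude throughput = 171471 bbl/day
Fraction yield = 11.2%
yield = throughput * fraction / 100
yield = 171471 * 11.2 / 100 = 19204.752

19204.752 bbl/day


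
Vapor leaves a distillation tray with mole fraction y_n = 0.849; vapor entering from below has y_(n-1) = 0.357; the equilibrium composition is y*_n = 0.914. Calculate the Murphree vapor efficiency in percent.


Murphree vapor efficiency: EMV = (y_n - y_(n-1)) / (y*_n - y_(n-1)) * 100
EMV = (0.849 - 0.357) / (0.914 - 0.357) * 100 = 0.492 / 0.557 * 100 = 88.33

88.33 %


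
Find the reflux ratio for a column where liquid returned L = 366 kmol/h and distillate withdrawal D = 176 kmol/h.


Reflux ratio definition: R = L / D (liquid returned / distillate withdrawn)
L = 366 kmol/h, D = 176 kmol/h
R = 366 / 176 = 2.080

2.080


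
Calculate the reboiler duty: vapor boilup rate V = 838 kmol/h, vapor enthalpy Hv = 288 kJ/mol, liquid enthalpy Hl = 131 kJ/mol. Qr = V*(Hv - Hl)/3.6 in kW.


Qr = 838 * (288 - 131) / 3.6 = 838 * 157 / 3.6 = 36550

36550 kW


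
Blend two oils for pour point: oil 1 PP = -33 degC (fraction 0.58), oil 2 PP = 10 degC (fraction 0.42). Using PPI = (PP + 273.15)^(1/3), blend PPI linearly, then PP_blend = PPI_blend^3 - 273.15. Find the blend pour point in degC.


PPI_1 = (-33 + 273.15)^(1/3) = 6.215759
PPI_2 = (10 + 273.15)^(1/3) = 6.566574
PPI_blend = 0.58 * 6.215759 + 0.42 * 6.566574 = 6.363101
PP_blend = 6.363101^3 - 273.15 = 257.6359 - 273.15 = -15.51

-15.51 degC


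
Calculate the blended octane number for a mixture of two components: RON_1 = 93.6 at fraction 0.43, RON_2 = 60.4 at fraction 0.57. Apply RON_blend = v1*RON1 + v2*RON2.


Linear blending: RON_blend = sum(vi * RONi)
Contribution 1: 0.43 * 93.6 = 40.248
Contribution 2: 0.57 * 60.4 = 34.428
RON_blend = 40.248 + 34.428 = 74.676

74.676


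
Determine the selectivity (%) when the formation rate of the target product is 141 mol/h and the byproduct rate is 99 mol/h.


Selectivity = desired / (desired + undesired) * 100
Total products = 141 + 99 = 240 mol/h
S = 141 / 240 * 100
= 0.5875 * 100
= 58.75 %

58.75 %


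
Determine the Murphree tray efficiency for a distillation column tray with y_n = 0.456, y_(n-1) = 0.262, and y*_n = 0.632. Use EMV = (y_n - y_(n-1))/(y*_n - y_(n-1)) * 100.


Murphree vapor efficiency: EMV = (y_n - y_(n-1)) / (y*_n - y_(n-1)) * 100
EMV = (0.456 - 0.262) / (0.632 - 0.262) * 100 = 0.194 / 0.37 * 100 = 52.43

52.43 %


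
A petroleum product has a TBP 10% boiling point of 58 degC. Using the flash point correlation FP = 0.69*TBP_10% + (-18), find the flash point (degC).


FP = 0.69 * 58 + (-18) = 22.02

22.02 degC


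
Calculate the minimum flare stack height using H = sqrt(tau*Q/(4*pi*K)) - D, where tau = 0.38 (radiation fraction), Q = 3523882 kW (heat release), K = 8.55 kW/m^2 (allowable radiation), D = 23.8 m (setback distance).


tau*Q/(4*pi*K) = 0.38 * 3523882 / (4 * pi * 8.55) = 12463.2
sqrt(12463.2) = 111.639
H = 111.639 - 23.8 = 87.84

87.84 m


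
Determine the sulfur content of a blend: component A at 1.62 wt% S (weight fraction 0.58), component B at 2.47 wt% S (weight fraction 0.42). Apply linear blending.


Linear sulfur blending: S_blend = x1*S1 + x2*S2
Contribution 1: 0.58 * 1.62 = 0.9396 wt%
Contribution 2: 0.42 * 2.47 = 1.0374 wt%
S_blend = 0.9396 + 1.0374 = 1.977

1.977 wt%


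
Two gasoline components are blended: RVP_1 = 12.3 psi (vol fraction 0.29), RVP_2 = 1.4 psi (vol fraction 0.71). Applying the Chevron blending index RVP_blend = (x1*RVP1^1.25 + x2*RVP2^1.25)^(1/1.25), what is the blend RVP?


Chevron index: RVP_blend = (sum xi*RVPi^1.25)^(1/1.25)
RVP^1.25 terms: 0.29 * 12.3^1.25 + 0.71 * 1.4^1.25 = 7.76128
RVP_blend = 7.76128^(1/1.25) = 5.152

5.152 psi


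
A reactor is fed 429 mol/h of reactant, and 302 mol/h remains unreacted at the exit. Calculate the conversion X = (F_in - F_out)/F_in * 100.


X = (F_in - F_out) / F_in * 100
Moles reacted = 429 - 302 = 127
X = 127 / 429 * 100
= 0.2960 * 100
= 29.60 %

29.60 %


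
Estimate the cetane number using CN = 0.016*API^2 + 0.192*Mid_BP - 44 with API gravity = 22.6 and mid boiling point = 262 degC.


CN = 0.016 * 22.6^2 + 0.192 * 262 - 44
CN = 8.17216 + 50.304 - 44 = 14.47616

14.47616


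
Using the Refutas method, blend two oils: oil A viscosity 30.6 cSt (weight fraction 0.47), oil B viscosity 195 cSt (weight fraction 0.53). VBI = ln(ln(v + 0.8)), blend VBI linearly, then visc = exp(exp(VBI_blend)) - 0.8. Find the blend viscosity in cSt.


Refutas method: VBN_i = 14.534*ln(ln(visc_i + 0.8)) + 10.975, blended linearly by mass fraction; since VBN is linear in VBI_i = ln(ln(visc_i + 0.8)) and the fractions sum to 1, blend VBI directly: visc = exp(exp(VBI_blend)) - 0.8
VBI_1 = ln(ln(30.6 + 0.8)) = 1.23745
VBI_2 = ln(ln(195 + 0.8)) = 1.66338
VBI_blend = 0.47 * 1.23745 + 0.53 * 1.66338 = 1.46319
visc_blend = exp(exp(1.46319)) - 0.8 = 74.37

74.37 cSt


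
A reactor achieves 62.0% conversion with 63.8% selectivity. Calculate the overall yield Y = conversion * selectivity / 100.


Overall yield = conversion (%) * selectivity (%) / 100
Conversion = 62.0%, Selectivity = 63.8%
Y = 62.0 * 63.8 / 100
= 39.556 %

39.556 %


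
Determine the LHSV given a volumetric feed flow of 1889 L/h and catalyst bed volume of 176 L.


LHSV = volumetric feed rate / catalyst volume
= 1889 L/h / 176 L
= 10.73 h^-1

10.73 h^-1


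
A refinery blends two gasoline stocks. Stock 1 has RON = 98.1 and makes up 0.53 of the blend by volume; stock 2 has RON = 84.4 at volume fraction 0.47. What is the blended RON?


Linear blending: RON_blend = sum(vi * RONi)
Contribution 1: 0.53 * 98.1 = 51.993
Contribution 2: 0.47 * 84.4 = 39.668
RON_blend = 51.993 + 39.668 = 91.661

91.661


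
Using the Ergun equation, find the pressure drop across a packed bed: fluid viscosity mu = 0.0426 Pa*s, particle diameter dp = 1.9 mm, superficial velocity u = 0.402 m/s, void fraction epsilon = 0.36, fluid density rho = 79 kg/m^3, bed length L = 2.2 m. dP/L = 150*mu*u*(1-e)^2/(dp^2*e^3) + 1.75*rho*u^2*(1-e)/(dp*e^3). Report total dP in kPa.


dp = 1.9 mm = 0.0019 m
Viscous term = 150*0.0426*0.402*(1-0.36)^2 / (0.0019^2*0.36^3) = 6247010
Inertial term = 1.75*79*0.402^2*(1-0.36) / (0.0019*0.36^3) = 161301
dP/L = 6247010 + 161301 = 6408310 Pa/m
dP = 6408310 * 2.2 / 1000 = 14100 kPa

14100 kPa


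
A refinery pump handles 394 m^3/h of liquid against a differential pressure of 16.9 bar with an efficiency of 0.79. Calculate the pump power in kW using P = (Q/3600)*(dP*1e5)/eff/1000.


Q = 394 / 3600 = 0.109444 m^3/s
P = 0.109444 * (16.9 * 1e5) / 0.79 / 1000 = 234.1

234.1 kW


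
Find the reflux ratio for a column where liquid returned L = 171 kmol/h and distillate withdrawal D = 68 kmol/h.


Reflux ratio definition: R = L / D (liquid returned / distillate withdrawn)
L = 171 kmol/h, D = 68 kmol/h
R = 171 / 68 = 2.515

2.515


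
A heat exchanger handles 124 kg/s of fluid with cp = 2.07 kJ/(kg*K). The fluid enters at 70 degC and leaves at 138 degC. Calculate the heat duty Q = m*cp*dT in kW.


Q = m_dot * cp * delta_T
delta_T = 138 - 70 = 68 K
Q = 124 * 2.07 * 68
= 256.68 * 68
= 17454.24 kW

17454.24 kW


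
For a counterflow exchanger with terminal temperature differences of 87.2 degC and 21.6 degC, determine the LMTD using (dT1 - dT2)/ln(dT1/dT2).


LMTD = (dT1 - dT2) / ln(dT1/dT2)
= (87.2 - 21.6) / ln(87.2 / 21.6) = 65.6 / 1.39551 = 47.01

47.01 degC


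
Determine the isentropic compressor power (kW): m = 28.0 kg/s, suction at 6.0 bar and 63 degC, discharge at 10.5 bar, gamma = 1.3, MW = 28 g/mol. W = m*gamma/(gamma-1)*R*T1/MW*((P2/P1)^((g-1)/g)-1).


Isentropic work: W = m*(gamma/(gamma-1))*(R*T1/MW)*((P2/P1)^((gamma-1)/gamma) - 1)
T1 = 63 + 273.15 = 336.15 K
Pressure ratio = 10.5 / 6.0 = 1.75
Exponent = (1.3 - 1)/1.3 = 0.230769
(P2/P1)^exp - 1 = 1.75^0.230769 - 1 = 0.137852
W = 28.0 * 1.3 / 0.3 * 8.314 * 336.15 / 28 * 0.137852 = 1669

1669 kW


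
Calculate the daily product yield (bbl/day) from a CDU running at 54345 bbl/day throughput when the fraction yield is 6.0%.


Crude throughput = 54345 bbl/day
Fraction yield = 6.0%
yield = throughput * fraction / 100
yield = 54345 * 6.0 / 100 = 3260.7

3260.7 bbl/day


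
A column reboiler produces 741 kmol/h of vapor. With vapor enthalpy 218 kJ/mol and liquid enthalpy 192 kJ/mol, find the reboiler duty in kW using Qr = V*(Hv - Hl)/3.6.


Qr = 741 * (218 - 192) / 3.6 = 741 * 26 / 3.6 = 5352

5352 kW


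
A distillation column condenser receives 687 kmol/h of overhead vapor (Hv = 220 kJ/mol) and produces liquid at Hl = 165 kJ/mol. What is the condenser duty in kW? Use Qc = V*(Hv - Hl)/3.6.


Qc = 687 * (220 - 165) / 3.6 = 687 * 55 / 3.6 = 10500

10500 kW


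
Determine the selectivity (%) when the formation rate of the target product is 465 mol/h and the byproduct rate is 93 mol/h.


Selectivity = desired / (desired + undesired) * 100
Total products = 465 + 93 = 558 mol/h
S = 465 / 558 * 100
= 0.8333 * 100
= 83.33 %

83.33 %


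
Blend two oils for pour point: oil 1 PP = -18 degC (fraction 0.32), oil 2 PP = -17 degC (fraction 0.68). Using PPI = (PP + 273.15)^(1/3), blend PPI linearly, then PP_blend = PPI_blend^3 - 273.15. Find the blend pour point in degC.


PPI_1 = (-18 + 273.15)^(1/3) = 6.342569
PPI_2 = (-17 + 273.15)^(1/3) = 6.350844
PPI_blend = 0.32 * 6.342569 + 0.68 * 6.350844 = 6.348196
PP_blend = 6.348196^3 - 273.15 = 255.8297 - 273.15 = -17.32

-17.32 degC


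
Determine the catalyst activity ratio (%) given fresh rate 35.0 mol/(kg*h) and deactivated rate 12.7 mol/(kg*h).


Activity (%) = (rate_used / rate_fresh) * 100
rate_used = 12.7, rate_fresh = 35.0
= (12.7 / 35.0) * 100
= 0.3629 * 100 = 36.29

36.29 %


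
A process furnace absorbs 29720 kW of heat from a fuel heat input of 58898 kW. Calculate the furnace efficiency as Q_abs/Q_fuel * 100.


Furnace efficiency = Q_absorbed / Q_fuel * 100
= 29720 / 58898 * 100 = 50.46

50.46 %


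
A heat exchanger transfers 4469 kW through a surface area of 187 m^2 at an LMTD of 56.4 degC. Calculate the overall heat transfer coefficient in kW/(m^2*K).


From Q = U*A*LMTD, U = Q / (A * LMTD)
U = 4469 / (187 * 56.4) = 4469 / 10546.8 = 0.4237

0.4237 kW/(m^2*K)


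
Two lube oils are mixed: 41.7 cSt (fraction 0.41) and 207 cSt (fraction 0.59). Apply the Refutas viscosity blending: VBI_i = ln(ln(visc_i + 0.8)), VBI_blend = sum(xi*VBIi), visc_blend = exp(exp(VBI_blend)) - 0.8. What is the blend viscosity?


Refutas method: VBN_i = 14.534*ln(ln(visc_i + 0.8)) + 10.975, blended linearly by mass fraction; since VBN is linear in VBI_i = ln(ln(visc_i + 0.8)) and the fractions sum to 1, blend VBI directly: visc = exp(exp(VBI_blend)) - 0.8
VBI_1 = ln(ln(41.7 + 0.8)) = 1.32162
VBI_2 = ln(ln(207 + 0.8)) = 1.67458
VBI_blend = 0.41 * 1.32162 + 0.59 * 1.67458 = 1.52987
visc_blend = exp(exp(1.52987)) - 0.8 = 100.4

100.4 cSt


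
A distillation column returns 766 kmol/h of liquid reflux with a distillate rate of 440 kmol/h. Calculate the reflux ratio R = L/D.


Reflux ratio definition: R = L / D (liquid returned / distillate withdrawn)
L = 766 kmol/h, D = 440 kmol/h
R = 766 / 440 = 1.741

1.741


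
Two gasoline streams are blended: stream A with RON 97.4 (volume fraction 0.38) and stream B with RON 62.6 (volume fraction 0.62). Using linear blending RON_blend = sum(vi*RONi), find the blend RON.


Linear blending: RON_blend = sum(vi * RONi)
Contribution 1: 0.38 * 97.4 = 37.012
Contribution 2: 0.62 * 62.6 = 38.812
RON_blend = 37.012 + 38.812 = 75.824

75.824


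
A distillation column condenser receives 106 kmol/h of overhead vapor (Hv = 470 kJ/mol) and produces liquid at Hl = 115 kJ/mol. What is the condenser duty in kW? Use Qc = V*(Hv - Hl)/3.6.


Qc = 106 * (470 - 115) / 3.6 = 106 * 355 / 3.6 = 10450

10450 kW


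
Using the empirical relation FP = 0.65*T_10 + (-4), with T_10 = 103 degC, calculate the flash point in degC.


FP = 0.65 * 103 + (-4) = 62.95

62.95 degC


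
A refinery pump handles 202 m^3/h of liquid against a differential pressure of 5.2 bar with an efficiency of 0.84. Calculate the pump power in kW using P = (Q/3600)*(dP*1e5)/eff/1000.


Q = 202 / 3600 = 0.0561111 m^3/s
P = 0.0561111 * (5.2 * 1e5) / 0.84 / 1000 = 34.74

34.74 kW


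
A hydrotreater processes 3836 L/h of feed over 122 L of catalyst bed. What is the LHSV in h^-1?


LHSV = volumetric feed rate / catalyst volume
= 3836 L/h / 122 L
= 31.44 h^-1

31.44 h^-1


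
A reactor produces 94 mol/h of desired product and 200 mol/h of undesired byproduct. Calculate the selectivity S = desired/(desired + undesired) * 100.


Selectivity = desired / (desired + undesired) * 100
Total products = 94 + 200 = 294 mol/h
S = 94 / 294 * 100
= 0.3197 * 100
= 31.97 %

31.97 %


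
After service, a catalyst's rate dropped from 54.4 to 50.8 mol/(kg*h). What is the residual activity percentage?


Activity (%) = (rate_used / rate_fresh) * 100
rate_used = 50.8, rate_fresh = 54.4
= (50.8 / 54.4) * 100
= 0.9338 * 100 = 93.38

93.38 %


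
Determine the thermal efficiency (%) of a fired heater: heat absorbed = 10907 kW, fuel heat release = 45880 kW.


Furnace efficiency = Q_absorbed / Q_fuel * 100
= 10907 / 45880 * 100 = 23.77

23.77 %


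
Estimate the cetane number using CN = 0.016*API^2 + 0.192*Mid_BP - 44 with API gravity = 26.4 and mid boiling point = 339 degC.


CN = 0.016 * 26.4^2 + 0.192 * 339 - 44
CN = 11.15136 + 65.088 - 44 = 32.23936

32.23936


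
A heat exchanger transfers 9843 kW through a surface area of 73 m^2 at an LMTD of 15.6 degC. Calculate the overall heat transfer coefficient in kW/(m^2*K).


From Q = U*A*LMTD, U = Q / (A * LMTD)
U = 9843 / (73 * 15.6) = 9843 / 1138.8 = 8.643

8.643 kW/(m^2*K)


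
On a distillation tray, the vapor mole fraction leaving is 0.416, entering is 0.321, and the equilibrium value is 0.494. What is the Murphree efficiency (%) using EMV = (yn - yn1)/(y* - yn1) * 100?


Murphree vapor efficiency: EMV = (y_n - y_(n-1)) / (y*_n - y_(n-1)) * 100
EMV = (0.416 - 0.321) / (0.494 - 0.321) * 100 = 0.095 / 0.173 * 100 = 54.91

54.91 %


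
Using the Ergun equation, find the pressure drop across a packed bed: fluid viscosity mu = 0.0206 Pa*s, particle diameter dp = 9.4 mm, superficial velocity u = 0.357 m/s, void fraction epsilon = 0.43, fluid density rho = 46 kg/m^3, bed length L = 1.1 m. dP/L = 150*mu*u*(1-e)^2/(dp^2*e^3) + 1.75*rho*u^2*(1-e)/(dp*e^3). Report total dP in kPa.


dp = 9.4 mm = 0.0094 m
Viscous term = 150*0.0206*0.357*(1-0.43)^2 / (0.0094^2*0.43^3) = 51017
Inertial term = 1.75*46*0.357^2*(1-0.43) / (0.0094*0.43^3) = 7824.81
dP/L = 51017 + 7824.81 = 58841.8 Pa/m
dP = 58841.8 * 1.1 / 1000 = 64.73 kPa

64.73 kPa


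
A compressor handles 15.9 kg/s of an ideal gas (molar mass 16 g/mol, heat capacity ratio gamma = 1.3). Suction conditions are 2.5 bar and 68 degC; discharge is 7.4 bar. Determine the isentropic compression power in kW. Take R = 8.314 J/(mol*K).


Isentropic work: W = m*(gamma/(gamma-1))*(R*T1/MW)*((P2/P1)^((gamma-1)/gamma) - 1)
T1 = 68 + 273.15 = 341.15 K
Pressure ratio = 7.4 / 2.5 = 2.96
Exponent = (1.3 - 1)/1.3 = 0.230769
(P2/P1)^exp - 1 = 2.96^0.230769 - 1 = 0.284575
W = 15.9 * 1.3 / 0.3 * 8.314 * 341.15 / 16 * 0.284575 = 3476

3476 kW


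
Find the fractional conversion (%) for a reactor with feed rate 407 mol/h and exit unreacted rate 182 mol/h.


X = (F_in - F_out) / F_in * 100
Moles reacted = 407 - 182 = 225
X = 225 / 407 * 100
= 0.5528 * 100
= 55.28 %

55.28 %


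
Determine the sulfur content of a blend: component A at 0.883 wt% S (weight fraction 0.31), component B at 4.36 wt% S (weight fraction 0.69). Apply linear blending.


Linear sulfur blending: S_blend = x1*S1 + x2*S2
Contribution 1: 0.31 * 0.883 = 0.27373 wt%
Contribution 2: 0.69 * 4.36 = 3.0084 wt%
S_blend = 0.27373 + 3.0084 = 3.28213

3.28213 wt%


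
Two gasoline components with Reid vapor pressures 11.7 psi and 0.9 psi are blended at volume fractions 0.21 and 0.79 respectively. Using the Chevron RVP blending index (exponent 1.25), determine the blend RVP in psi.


Chevron index: RVP_blend = (sum xi*RVPi^1.25)^(1/1.25)
RVP^1.25 terms: 0.21 * 11.7^1.25 + 0.79 * 0.9^1.25 = 5.23666
RVP_blend = 5.23666^(1/1.25) = 3.760

3.760 psi


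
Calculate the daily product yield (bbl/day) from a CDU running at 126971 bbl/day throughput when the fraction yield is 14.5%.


Crude throughput = 126971 bbl/day
Fraction yield = 14.5%
yield = throughput * fraction / 100
yield = 126971 * 14.5 / 100 = 18410.795

18410.795 bbl/day


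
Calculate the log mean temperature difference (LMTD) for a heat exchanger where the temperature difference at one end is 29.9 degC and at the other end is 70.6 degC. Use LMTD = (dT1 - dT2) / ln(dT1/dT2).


LMTD = (dT1 - dT2) / ln(dT1/dT2)
= (29.9 - 70.6) / ln(29.9 / 70.6) = -40.7 / -0.859172 = 47.37

47.37 degC


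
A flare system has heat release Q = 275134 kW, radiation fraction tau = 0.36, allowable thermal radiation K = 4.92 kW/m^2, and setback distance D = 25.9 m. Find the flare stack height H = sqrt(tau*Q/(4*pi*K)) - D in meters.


tau*Q/(4*pi*K) = 0.36 * 275134 / (4 * pi * 4.92) = 1602.03
sqrt(1602.03) = 40.0254
H = 40.0254 - 25.9 = 14.13

14.13 m


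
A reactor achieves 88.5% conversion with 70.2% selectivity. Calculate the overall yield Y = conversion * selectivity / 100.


Overall yield = conversion (%) * selectivity (%) / 100
Conversion = 88.5%, Selectivity = 70.2%
Y = 88.5 * 70.2 / 100
= 62.127 %

62.127 %


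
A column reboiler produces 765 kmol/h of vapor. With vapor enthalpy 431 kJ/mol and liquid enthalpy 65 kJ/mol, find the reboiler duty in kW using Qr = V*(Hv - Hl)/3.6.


Qr = 765 * (431 - 65) / 3.6 = 765 * 366 / 3.6 = 77780

77780 kW


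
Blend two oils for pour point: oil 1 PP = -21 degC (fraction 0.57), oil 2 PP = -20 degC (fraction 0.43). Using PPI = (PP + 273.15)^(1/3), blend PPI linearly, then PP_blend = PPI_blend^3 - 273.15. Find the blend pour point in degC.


PPI_1 = (-21 + 273.15)^(1/3) = 6.317613
PPI_2 = (-20 + 273.15)^(1/3) = 6.325953
PPI_blend = 0.57 * 6.317613 + 0.43 * 6.325953 = 6.321199
PP_blend = 6.321199^3 - 273.15 = 252.5797 - 273.15 = -20.57

-20.57 degC


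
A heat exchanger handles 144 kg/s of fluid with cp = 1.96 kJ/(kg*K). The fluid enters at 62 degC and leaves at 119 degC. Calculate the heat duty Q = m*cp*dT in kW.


Q = m_dot * cp * delta_T
delta_T = 119 - 62 = 57 K
Q = 144 * 1.96 * 57
= 282.24 * 57
= 16087.68 kW

16087.68 kW


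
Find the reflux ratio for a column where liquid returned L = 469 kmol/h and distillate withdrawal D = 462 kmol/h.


Reflux ratio definition: R = L / D (liquid returned / distillate withdrawn)
L = 469 kmol/h, D = 462 kmol/h
R = 469 / 462 = 1.015

1.015


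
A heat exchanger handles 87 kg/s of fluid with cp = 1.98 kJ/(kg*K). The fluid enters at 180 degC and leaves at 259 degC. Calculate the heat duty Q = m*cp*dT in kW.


Q = m_dot * cp * delta_T
delta_T = 259 - 180 = 79 K
Q = 87 * 1.98 * 79
= 172.26 * 79
= 13608.54 kW

13608.54 kW


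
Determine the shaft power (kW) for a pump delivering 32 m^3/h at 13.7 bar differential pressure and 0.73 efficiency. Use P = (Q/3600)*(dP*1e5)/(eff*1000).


Q = 32 / 3600 = 0.00888889 m^3/s
P = 0.00888889 * (13.7 * 1e5) / 0.73 / 1000 = 16.68

16.68 kW


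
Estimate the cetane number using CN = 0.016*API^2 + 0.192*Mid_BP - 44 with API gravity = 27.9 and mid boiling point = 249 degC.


CN = 0.016 * 27.9^2 + 0.192 * 249 - 44
CN = 12.45456 + 47.808 - 44 = 16.26256

16.26256


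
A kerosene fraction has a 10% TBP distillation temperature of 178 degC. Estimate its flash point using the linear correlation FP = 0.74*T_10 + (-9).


FP = 0.74 * 178 + (-9) = 122.72

122.72 degC


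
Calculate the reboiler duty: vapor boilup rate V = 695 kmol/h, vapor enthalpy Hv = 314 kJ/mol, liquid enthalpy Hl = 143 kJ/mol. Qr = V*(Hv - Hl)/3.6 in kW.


Qr = 695 * (314 - 143) / 3.6 = 695 * 171 / 3.6 = 33010

33010 kW


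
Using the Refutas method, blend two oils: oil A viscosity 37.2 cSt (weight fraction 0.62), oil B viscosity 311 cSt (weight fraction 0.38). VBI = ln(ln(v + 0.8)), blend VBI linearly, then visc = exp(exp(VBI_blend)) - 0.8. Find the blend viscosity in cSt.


Refutas method: VBN_i = 14.534*ln(ln(visc_i + 0.8)) + 10.975, blended linearly by mass fraction; since VBN is linear in VBI_i = ln(ln(visc_i + 0.8)) and the fractions sum to 1, blend VBI directly: visc = exp(exp(VBI_blend)) - 0.8
VBI_1 = ln(ln(37.2 + 0.8)) = 1.29132
VBI_2 = ln(ln(311 + 0.8)) = 1.74787
VBI_blend = 0.62 * 1.29132 + 0.38 * 1.74787 = 1.46481
visc_blend = exp(exp(1.46481)) - 0.8 = 74.90

74.90 cSt


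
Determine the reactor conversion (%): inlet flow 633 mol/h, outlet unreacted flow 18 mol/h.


X = (F_in - F_out) / F_in * 100
Moles reacted = 633 - 18 = 615
X = 615 / 633 * 100
= 0.9716 * 100
= 97.16 %

97.16 %


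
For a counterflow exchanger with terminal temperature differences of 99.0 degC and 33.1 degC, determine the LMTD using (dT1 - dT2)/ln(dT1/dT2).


LMTD = (dT1 - dT2) / ln(dT1/dT2)
= (99.0 - 33.1) / ln(99.0 / 33.1) = 65.9 / 1.09559 = 60.15

60.15 degC


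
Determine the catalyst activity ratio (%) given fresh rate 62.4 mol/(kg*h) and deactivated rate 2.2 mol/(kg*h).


Activity (%) = (rate_used / rate_fresh) * 100
rate_used = 2.2, rate_fresh = 62.4
= (2.2 / 62.4) * 100
= 0.03526 * 100 = 3.526

3.526 %


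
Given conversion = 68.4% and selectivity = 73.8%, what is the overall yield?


Overall yield = conversion (%) * selectivity (%) / 100
Conversion = 68.4%, Selectivity = 73.8%
Y = 68.4 * 73.8 / 100
= 50.4792 %

50.4792 %


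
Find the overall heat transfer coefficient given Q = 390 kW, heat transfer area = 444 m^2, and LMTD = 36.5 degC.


From Q = U*A*LMTD, U = Q / (A * LMTD)
U = 390 / (444 * 36.5) = 390 / 16206 = 0.02407

0.02407 kW/(m^2*K)


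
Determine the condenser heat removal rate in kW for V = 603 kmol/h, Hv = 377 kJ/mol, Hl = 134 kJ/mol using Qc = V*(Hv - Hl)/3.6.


Qc = 603 * (377 - 134) / 3.6 = 603 * 243 / 3.6 = 40700

40700 kW


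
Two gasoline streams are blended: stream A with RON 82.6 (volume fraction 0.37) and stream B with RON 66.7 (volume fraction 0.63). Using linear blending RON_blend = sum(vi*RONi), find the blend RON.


Linear blending: RON_blend = sum(vi * RONi)
Contribution 1: 0.37 * 82.6 = 30.562
Contribution 2: 0.63 * 66.7 = 42.021
RON_blend = 30.562 + 42.021 = 72.583

72.583


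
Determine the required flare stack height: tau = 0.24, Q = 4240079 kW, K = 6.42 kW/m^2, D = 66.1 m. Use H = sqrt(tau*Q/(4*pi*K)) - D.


tau*Q/(4*pi*K) = 0.24 * 4240079 / (4 * pi * 6.42) = 12613.6
sqrt(12613.6) = 112.31
H = 112.31 - 66.1 = 46.21

46.21 m


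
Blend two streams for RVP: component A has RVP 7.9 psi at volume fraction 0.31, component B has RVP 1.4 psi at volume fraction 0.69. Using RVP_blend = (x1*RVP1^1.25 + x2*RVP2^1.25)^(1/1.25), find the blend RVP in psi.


Chevron index: RVP_blend = (sum xi*RVPi^1.25)^(1/1.25)
RVP^1.25 terms: 0.31 * 7.9^1.25 + 0.69 * 1.4^1.25 = 5.15655
RVP_blend = 5.15655^(1/1.25) = 3.714

3.714 psi


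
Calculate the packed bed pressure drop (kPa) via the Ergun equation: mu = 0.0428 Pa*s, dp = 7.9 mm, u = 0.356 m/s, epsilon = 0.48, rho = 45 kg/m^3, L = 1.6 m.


dp = 7.9 mm = 0.0079 m
Viscous term = 150*0.0428*0.356*(1-0.48)^2 / (0.0079^2*0.48^3) = 89539.3
Inertial term = 1.75*45*0.356^2*(1-0.48) / (0.0079*0.48^3) = 5940.23
dP/L = 89539.3 + 5940.23 = 95479.5 Pa/m
dP = 95479.5 * 1.6 / 1000 = 152.8 kPa

152.8 kPa


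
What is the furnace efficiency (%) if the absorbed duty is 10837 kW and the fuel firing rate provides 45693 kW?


Furnace efficiency = Q_absorbed / Q_fuel * 100
= 10837 / 45693 * 100 = 23.72

23.72 %


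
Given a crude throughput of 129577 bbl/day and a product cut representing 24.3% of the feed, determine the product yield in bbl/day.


Crude throughput = 129577 bbl/day
Fraction yield = 24.3%
yield = throughput * fraction / 100
yield = 129577 * 24.3 / 100 = 31487.211

31487.211 bbl/day


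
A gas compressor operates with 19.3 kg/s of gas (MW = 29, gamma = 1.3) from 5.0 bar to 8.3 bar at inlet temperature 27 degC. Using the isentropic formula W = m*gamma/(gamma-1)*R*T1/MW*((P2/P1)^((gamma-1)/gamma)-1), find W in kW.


Isentropic work: W = m*(gamma/(gamma-1))*(R*T1/MW)*((P2/P1)^((gamma-1)/gamma) - 1)
T1 = 27 + 273.15 = 300.15 K
Pressure ratio = 8.3 / 5.0 = 1.66
Exponent = (1.3 - 1)/1.3 = 0.230769
(P2/P1)^exp - 1 = 1.66^0.230769 - 1 = 0.124072
W = 19.3 * 1.3 / 0.3 * 8.314 * 300.15 / 29 * 0.124072 = 892.9

892.9 kW


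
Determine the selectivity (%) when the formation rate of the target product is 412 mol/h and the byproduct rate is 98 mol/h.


Selectivity = desired / (desired + undesired) * 100
Total products = 412 + 98 = 510 mol/h
S = 412 / 510 * 100
= 0.8078 * 100
= 80.78 %

80.78 %


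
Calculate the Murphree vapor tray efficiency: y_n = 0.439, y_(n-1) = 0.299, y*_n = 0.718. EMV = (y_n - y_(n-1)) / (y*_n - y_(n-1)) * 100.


Murphree vapor efficiency: EMV = (y_n - y_(n-1)) / (y*_n - y_(n-1)) * 100
EMV = (0.439 - 0.299) / (0.718 - 0.299) * 100 = 0.14 / 0.419 * 100 = 33.41

33.41 %


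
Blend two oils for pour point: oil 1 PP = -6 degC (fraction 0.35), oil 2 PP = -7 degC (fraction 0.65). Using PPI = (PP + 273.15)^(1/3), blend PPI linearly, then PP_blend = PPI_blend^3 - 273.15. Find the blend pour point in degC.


PPI_1 = (-6 + 273.15)^(1/3) = 6.440482
PPI_2 = (-7 + 273.15)^(1/3) = 6.432436
PPI_blend = 0.35 * 6.440482 + 0.65 * 6.432436 = 6.435252
PP_blend = 6.435252^3 - 273.15 = 266.4997 - 273.15 = -6.65

-6.65 degC


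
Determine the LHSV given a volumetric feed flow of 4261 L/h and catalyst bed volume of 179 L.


LHSV = volumetric feed rate / catalyst volume
= 4261 L/h / 179 L
= 23.80 h^-1

23.80 h^-1


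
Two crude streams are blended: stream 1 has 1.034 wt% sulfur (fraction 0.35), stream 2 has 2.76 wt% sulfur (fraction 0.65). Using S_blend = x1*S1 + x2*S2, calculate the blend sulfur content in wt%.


Linear sulfur blending: S_blend = x1*S1 + x2*S2
Contribution 1: 0.35 * 1.034 = 0.3619 wt%
Contribution 2: 0.65 * 2.76 = 1.794 wt%
S_blend = 0.3619 + 1.794 = 2.1559

2.1559 wt%


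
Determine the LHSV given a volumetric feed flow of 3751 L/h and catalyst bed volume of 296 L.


LHSV = volumetric feed rate / catalyst volume
= 3751 L/h / 296 L
= 12.67 h^-1

12.67 h^-1


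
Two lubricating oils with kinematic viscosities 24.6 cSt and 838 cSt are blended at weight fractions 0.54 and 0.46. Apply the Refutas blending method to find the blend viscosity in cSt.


Refutas method: VBN_i = 14.534*ln(ln(visc_i + 0.8)) + 10.975, blended linearly by mass fraction; since VBN is linear in VBI_i = ln(ln(visc_i + 0.8)) and the fractions sum to 1, blend VBI directly: visc = exp(exp(VBI_blend)) - 0.8
VBI_1 = ln(ln(24.6 + 0.8)) = 1.17395
VBI_2 = ln(ln(838 + 0.8)) = 1.90687
VBI_blend = 0.54 * 1.17395 + 0.46 * 1.90687 = 1.51109
visc_blend = exp(exp(1.51109)) - 0.8 = 92.11

92.11 cSt


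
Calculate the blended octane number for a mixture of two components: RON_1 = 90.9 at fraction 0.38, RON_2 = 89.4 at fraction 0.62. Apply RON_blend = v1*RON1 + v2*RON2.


Linear blending: RON_blend = sum(vi * RONi)
Contribution 1: 0.38 * 90.9 = 34.542
Contribution 2: 0.62 * 89.4 = 55.428
RON_blend = 34.542 + 55.428 = 89.97

89.97


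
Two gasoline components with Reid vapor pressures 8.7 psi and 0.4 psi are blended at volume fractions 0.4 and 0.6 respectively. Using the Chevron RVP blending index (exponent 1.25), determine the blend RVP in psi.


Chevron index: RVP_blend = (sum xi*RVPi^1.25)^(1/1.25)
RVP^1.25 terms: 0.4 * 8.7^1.25 + 0.6 * 0.4^1.25 = 6.16753
RVP_blend = 6.16753^(1/1.25) = 4.286

4.286 psi


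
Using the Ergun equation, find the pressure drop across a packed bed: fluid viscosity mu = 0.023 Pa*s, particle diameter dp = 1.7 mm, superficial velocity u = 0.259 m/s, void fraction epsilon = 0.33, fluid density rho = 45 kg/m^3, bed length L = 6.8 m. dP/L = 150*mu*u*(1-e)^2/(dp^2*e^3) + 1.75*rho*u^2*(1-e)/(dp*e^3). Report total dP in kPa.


dp = 1.7 mm = 0.0017 m
Viscous term = 150*0.023*0.259*(1-0.33)^2 / (0.0017^2*0.33^3) = 3862150
Inertial term = 1.75*45*0.259^2*(1-0.33) / (0.0017*0.33^3) = 57934.1
dP/L = 3862150 + 57934.1 = 3920080 Pa/m
dP = 3920080 * 6.8 / 1000 = 26660 kPa

26660 kPa


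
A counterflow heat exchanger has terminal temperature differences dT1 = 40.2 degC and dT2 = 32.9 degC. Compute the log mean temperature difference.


LMTD = (dT1 - dT2) / ln(dT1/dT2)
= (40.2 - 32.9) / ln(40.2 / 32.9) = 7.3 / 0.200394 = 36.43

36.43 degC


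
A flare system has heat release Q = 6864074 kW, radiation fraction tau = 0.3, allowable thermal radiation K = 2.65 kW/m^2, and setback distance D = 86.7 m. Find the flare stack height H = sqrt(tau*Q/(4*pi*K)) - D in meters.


tau*Q/(4*pi*K) = 0.3 * 6864074 / (4 * pi * 2.65) = 61836.9
sqrt(61836.9) = 248.67
H = 248.67 - 86.7 = 162.0

162.0 m


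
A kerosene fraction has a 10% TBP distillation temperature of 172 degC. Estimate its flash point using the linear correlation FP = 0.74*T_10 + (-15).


FP = 0.74 * 172 + (-15) = 112.28

112.28 degC


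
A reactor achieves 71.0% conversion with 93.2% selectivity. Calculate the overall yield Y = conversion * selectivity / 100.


Overall yield = conversion (%) * selectivity (%) / 100
Conversion = 71.0%, Selectivity = 93.2%
Y = 71.0 * 93.2 / 100
= 66.172 %

66.172 %


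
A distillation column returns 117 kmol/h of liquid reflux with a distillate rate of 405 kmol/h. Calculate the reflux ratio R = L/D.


Reflux ratio definition: R = L / D (liquid returned / distillate withdrawn)
L = 117 kmol/h, D = 405 kmol/h
R = 117 / 405 = 0.2889

0.2889


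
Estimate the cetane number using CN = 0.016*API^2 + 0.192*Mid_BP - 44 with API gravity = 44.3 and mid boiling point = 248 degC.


CN = 0.016 * 44.3^2 + 0.192 * 248 - 44
CN = 31.39984 + 47.616 - 44 = 35.01584

35.01584
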